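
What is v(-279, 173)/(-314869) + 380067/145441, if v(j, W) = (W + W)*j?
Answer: 133711317717/45794862229 ≈ 2.9198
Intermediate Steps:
v(j, W) = 2*W*j (v(j, W) = (2*W)*j = 2*W*j)
v(-279, 173)/(-314869) + 380067/145441 = (2*173*(-279))/(-314869) + 380067/145441 = -96534*(-1/314869) + 380067*(1/145441) = 96534/314869 + 380067/145441 = 133711317717/45794862229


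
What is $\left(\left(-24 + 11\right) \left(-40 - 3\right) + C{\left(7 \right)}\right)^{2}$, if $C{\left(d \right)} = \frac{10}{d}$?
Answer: $\frac{15389929}{49} \approx 3.1408 \cdot 10^{5}$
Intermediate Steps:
$\left(\left(-24 + 11\right) \left(-40 - 3\right) + C{\left(7 \right)}\right)^{2} = \left(\left(-24 + 11\right) \left(-40 - 3\right) + \frac{10}{7}\right)^{2} = \left(\left(-13\right) \left(-43\right) + 10 \cdot \frac{1}{7}\right)^{2} = \left(559 + \frac{10}{7}\right)^{2} = \left(\frac{3923}{7}\right)^{2} = \frac{15389929}{49}$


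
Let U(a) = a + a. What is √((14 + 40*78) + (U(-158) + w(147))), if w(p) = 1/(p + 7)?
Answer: 37*√48818/154 ≈ 53.085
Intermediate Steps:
U(a) = 2*a
w(p) = 1/(7 + p)
√((14 + 40*78) + (U(-158) + w(147))) = √((14 + 40*78) + (2*(-158) + 1/(7 + 147))) = √((14 + 3120) + (-316 + 1/154)) = √(3134 + (-316 + 1/154)) = √(3134 - 48663/154) = √(433973/154) = 37*√48818/154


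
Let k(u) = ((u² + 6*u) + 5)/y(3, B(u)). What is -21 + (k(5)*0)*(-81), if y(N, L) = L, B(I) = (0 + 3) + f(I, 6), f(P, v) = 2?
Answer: -21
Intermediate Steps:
B(I) = 5 (B(I) = (0 + 3) + 2 = 3 + 2 = 5)
k(u) = 1 + u²/5 + 6*u/5 (k(u) = ((u² + 6*u) + 5)/5 = (5 + u² + 6*u)*(⅕) = 1 + u²/5 + 6*u/5)
-21 + (k(5)*0)*(-81) = -21 + ((1 + (⅕)*5² + (6/5)*5)*0)*(-81) = -21 + ((1 + (⅕)*25 + 6)*0)*(-81) = -21 + ((1 + 5 + 6)*0)*(-81) = -21 + (12*0)*(-81) = -21 + 0*(-81) = -21 + 0 = -21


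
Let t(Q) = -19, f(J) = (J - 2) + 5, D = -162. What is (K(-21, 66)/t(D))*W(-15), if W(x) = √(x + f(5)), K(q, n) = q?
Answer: 21*I*√7/19 ≈ 2.9243*I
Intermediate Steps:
f(J) = 3 + J (f(J) = (-2 + J) + 5 = 3 + J)
W(x) = √(8 + x) (W(x) = √(x + (3 + 5)) = √(x + 8) = √(8 + x))
(K(-21, 66)/t(D))*W(-15) = (-21/(-19))*√(8 - 15) = (-21*(-1/19))*√(-7) = 21*(I*√7)/19 = 21*I*√7/19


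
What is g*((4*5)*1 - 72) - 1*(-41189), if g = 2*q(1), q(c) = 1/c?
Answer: 41085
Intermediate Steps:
q(c) = 1/c
g = 2 (g = 2/1 = 2*1 = 2)
g*((4*5)*1 - 72) - 1*(-41189) = 2*((4*5)*1 - 72) - 1*(-41189) = 2*(20*1 - 72) + 41189 = 2*(20 - 72) + 41189 = 2*(-52) + 41189 = -104 + 41189 = 41085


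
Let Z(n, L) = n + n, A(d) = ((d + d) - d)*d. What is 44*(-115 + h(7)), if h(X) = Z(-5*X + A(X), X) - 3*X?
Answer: -4752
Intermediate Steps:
A(d) = d² (A(d) = (2*d - d)*d = d*d = d²)
Z(n, L) = 2*n
h(X) = -13*X + 2*X² (h(X) = 2*(-5*X + X²) - 3*X = 2*(X² - 5*X) - 3*X = (-10*X + 2*X²) - 3*X = -13*X + 2*X²)
44*(-115 + h(7)) = 44*(-115 + 7*(-13 + 2*7)) = 44*(-115 + 7*(-13 + 14)) = 44*(-115 + 7*1) = 44*(-115 + 7) = 44*(-108) = -4752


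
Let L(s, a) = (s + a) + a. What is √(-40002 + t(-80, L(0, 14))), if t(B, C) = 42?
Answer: 6*I*√1110 ≈ 199.9*I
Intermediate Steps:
L(s, a) = s + 2*a (L(s, a) = (a + s) + a = s + 2*a)
√(-40002 + t(-80, L(0, 14))) = √(-40002 + 42) = √(-39960) = 6*I*√1110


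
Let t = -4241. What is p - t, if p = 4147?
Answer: 8388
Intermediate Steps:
p - t = 4147 - 1*(-4241) = 4147 + 4241 = 8388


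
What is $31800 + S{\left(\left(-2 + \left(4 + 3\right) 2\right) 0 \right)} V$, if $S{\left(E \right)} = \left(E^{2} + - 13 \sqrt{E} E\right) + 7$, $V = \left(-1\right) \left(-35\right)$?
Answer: $32045$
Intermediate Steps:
$V = 35$
$S{\left(E \right)} = 7 + E^{2} - 13 E^{\frac{3}{2}}$ ($S{\left(E \right)} = \left(E^{2} - 13 E^{\frac{3}{2}}\right) + 7 = 7 + E^{2} - 13 E^{\frac{3}{2}}$)
$31800 + S{\left(\left(-2 + \left(4 + 3\right) 2\right) 0 \right)} V = 31800 + \left(7 + \left(\left(-2 + \left(4 + 3\right) 2\right) 0\right)^{2} - 13 \left(\left(-2 + \left(4 + 3\right) 2\right) 0\right)^{\frac{3}{2}}\right) 35 = 31800 + \left(7 + \left(\left(-2 + 7 \cdot 2\right) 0\right)^{2} - 13 \left(\left(-2 + 7 \cdot 2\right) 0\right)^{\frac{3}{2}}\right) 35 = 31800 + \left(7 + \left(\left(-2 + 14\right) 0\right)^{2} - 13 \left(\left(-2 + 14\right) 0\right)^{\frac{3}{2}}\right) 35 = 31800 + \left(7 + \left(12 \cdot 0\right)^{2} - 13 \left(12 \cdot 0\right)^{\frac{3}{2}}\right) 35 = 31800 + \left(7 + 0^{2} - 13 \cdot 0^{\frac{3}{2}}\right) 35 = 31800 + \left(7 + 0 - 0\right) 35 = 31800 + \left(7 + 0 + 0\right) 35 = 31800 + 7 \cdot 35 = 31800 + 245 = 32045$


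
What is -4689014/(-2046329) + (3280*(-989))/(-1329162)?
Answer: 6435293397974/1359951373149 ≈ 4.7320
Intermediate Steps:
-4689014/(-2046329) + (3280*(-989))/(-1329162) = -4689014*(-1/2046329) - 3243920*(-1/1329162) = 4689014/2046329 + 1621960/664581 = 6435293397974/1359951373149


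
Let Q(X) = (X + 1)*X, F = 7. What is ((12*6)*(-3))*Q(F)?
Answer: -12096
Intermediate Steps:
Q(X) = X*(1 + X) (Q(X) = (1 + X)*X = X*(1 + X))
((12*6)*(-3))*Q(F) = ((12*6)*(-3))*(7*(1 + 7)) = (72*(-3))*(7*8) = -216*56 = -12096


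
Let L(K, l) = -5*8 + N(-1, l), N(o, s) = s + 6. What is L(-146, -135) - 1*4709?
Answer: -4878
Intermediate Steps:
N(o, s) = 6 + s
L(K, l) = -34 + l (L(K, l) = -5*8 + (6 + l) = -40 + (6 + l) = -34 + l)
L(-146, -135) - 1*4709 = (-34 - 135) - 1*4709 = -169 - 4709 = -4878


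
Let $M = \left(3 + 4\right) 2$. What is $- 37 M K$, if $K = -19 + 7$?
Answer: $6216$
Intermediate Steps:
$K = -12$
$M = 14$ ($M = 7 \cdot 2 = 14$)
$- 37 M K = \left(-37\right) 14 \left(-12\right) = \left(-518\right) \left(-12\right) = 6216$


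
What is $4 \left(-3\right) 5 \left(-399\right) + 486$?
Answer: $24426$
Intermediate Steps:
$4 \left(-3\right) 5 \left(-399\right) + 486 = \left(-12\right) 5 \left(-399\right) + 486 = \left(-60\right) \left(-399\right) + 486 = 23940 + 486 = 24426$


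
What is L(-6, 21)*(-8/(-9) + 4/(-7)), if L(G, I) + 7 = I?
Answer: 40/9 ≈ 4.4444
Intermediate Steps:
L(G, I) = -7 + I
L(-6, 21)*(-8/(-9) + 4/(-7)) = (-7 + 21)*(-8/(-9) + 4/(-7)) = 14*(-8*(-⅑) + 4*(-⅐)) = 14*(8/9 - 4/7) = 14*(20/63) = 40/9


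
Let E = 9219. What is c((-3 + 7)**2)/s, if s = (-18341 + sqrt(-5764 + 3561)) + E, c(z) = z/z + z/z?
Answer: -18244/83213087 - 2*I*sqrt(2203)/83213087 ≈ -0.00021924 - 1.1281e-6*I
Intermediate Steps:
c(z) = 2 (c(z) = 1 + 1 = 2)
s = -9122 + I*sqrt(2203) (s = (-18341 + sqrt(-5764 + 3561)) + 9219 = (-18341 + sqrt(-2203)) + 9219 = (-18341 + I*sqrt(2203)) + 9219 = -9122 + I*sqrt(2203) ≈ -9122.0 + 46.936*I)
c((-3 + 7)**2)/s = 2/(-9122 + I*sqrt(2203))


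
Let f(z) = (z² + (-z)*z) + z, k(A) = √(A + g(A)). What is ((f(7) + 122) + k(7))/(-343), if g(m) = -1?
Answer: -129/343 - √6/343 ≈ -0.38323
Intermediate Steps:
k(A) = √(-1 + A) (k(A) = √(A - 1) = √(-1 + A))
f(z) = z (f(z) = (z² - z²) + z = 0 + z = z)
((f(7) + 122) + k(7))/(-343) = ((7 + 122) + √(-1 + 7))/(-343) = (129 + √6)*(-1/343) = -129/343 - √6/343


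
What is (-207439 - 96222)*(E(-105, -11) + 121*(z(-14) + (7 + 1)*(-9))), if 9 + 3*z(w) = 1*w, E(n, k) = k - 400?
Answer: 9155986472/3 ≈ 3.0520e+9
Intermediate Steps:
E(n, k) = -400 + k
z(w) = -3 + w/3 (z(w) = -3 + (1*w)/3 = -3 + w/3)
(-207439 - 96222)*(E(-105, -11) + 121*(z(-14) + (7 + 1)*(-9))) = (-207439 - 96222)*((-400 - 11) + 121*((-3 + (⅓)*(-14)) + (7 + 1)*(-9))) = -303661*(-411 + 121*((-3 - 14/3) + 8*(-9))) = -303661*(-411 + 121*(-23/3 - 72)) = -303661*(-411 + 121*(-239/3)) = -303661*(-411 - 28919/3) = -303661*(-30152/3) = 9155986472/3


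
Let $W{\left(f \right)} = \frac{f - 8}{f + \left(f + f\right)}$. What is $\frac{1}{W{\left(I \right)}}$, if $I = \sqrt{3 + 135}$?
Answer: $\frac{207}{37} + \frac{12 \sqrt{138}}{37} \approx 9.4045$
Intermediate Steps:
$I = \sqrt{138} \approx 11.747$
$W{\left(f \right)} = \frac{-8 + f}{3 f}$ ($W{\left(f \right)} = \frac{-8 + f}{f + 2 f} = \frac{-8 + f}{3 f}$)
$\frac{1}{W{\left(I \right)}} = \frac{1}{\frac{1}{3} \frac{1}{\sqrt{138}} \left(-8 + \sqrt{138}\right)} = \frac{1}{\frac{1}{3} \frac{\sqrt{138}}{138} \left(-8 + \sqrt{138}\right)} = \frac{1}{\frac{1}{414} \sqrt{138} \left(-8 + \sqrt{138}\right)} = \frac{3 \sqrt{138}}{-8 + \sqrt{138}}$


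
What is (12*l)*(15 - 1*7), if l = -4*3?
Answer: -1152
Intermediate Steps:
l = -12
(12*l)*(15 - 1*7) = (12*(-12))*(15 - 1*7) = -144*(15 - 7) = -144*8 = -1152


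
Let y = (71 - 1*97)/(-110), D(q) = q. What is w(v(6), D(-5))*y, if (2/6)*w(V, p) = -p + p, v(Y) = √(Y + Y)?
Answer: 0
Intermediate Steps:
v(Y) = √2*√Y (v(Y) = √(2*Y) = √2*√Y)
w(V, p) = 0 (w(V, p) = 3*(-p + p) = 3*0 = 0)
y = 13/55 (y = (71 - 97)*(-1/110) = -26*(-1/110) = 13/55 ≈ 0.23636)
w(v(6), D(-5))*y = 0*(13/55) = 0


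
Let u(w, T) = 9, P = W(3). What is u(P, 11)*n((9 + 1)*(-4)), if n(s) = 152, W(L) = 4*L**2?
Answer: 1368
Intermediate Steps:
P = 36 (P = 4*3**2 = 4*9 = 36)
u(P, 11)*n((9 + 1)*(-4)) = 9*152 = 1368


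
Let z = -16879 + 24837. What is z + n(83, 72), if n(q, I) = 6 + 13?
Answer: 7977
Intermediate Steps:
z = 7958
n(q, I) = 19
z + n(83, 72) = 7958 + 19 = 7977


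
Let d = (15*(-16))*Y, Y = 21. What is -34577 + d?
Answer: -39617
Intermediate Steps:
d = -5040 (d = (15*(-16))*21 = -240*21 = -5040)
-34577 + d = -34577 - 5040 = -39617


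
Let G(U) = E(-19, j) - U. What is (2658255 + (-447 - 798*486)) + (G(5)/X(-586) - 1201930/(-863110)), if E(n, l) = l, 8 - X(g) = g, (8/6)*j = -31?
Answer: 465516279046705/205074936 ≈ 2.2700e+6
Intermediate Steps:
j = -93/4 (j = (¾)*(-31) = -93/4 ≈ -23.250)
X(g) = 8 - g
G(U) = -93/4 - U
(2658255 + (-447 - 798*486)) + (G(5)/X(-586) - 1201930/(-863110)) = (2658255 + (-447 - 798*486)) + ((-93/4 - 1*5)/(8 - 1*(-586)) - 1201930/(-863110)) = (2658255 + (-447 - 387828)) + ((-93/4 - 5)/(8 + 586) - 1201930*(-1/863110)) = (2658255 - 388275) + (-113/4/594 + 120193/86311) = 2269980 + (-113/4*1/594 + 120193/86311) = 2269980 + (-113/2376 + 120193/86311) = 2269980 + 275825425/205074936 = 465516279046705/205074936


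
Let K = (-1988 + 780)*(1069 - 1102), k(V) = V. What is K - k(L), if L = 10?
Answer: 39854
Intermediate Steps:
K = 39864 (K = -1208*(-33) = 39864)
K - k(L) = 39864 - 1*10 = 39864 - 10 = 39854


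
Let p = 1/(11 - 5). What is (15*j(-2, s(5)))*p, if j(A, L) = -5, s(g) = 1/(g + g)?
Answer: -25/2 ≈ -12.500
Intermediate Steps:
s(g) = 1/(2*g)
p = 1/6 ≈ 0.16667
(15*j(-2, s(5)))*p = (15*(-5))*(1/6) = -75*1/6 = -25/2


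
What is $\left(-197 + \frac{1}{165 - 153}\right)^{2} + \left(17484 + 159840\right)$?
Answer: $\frac{31118425}{144} \approx 2.161 \cdot 10^{5}$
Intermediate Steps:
$\left(-197 + \frac{1}{165 - 153}\right)^{2} + \left(17484 + 159840\right) = \left(-197 + \frac{1}{165 - 153}\right)^{2} + 177324 = \left(-197 + \frac{1}{12}\right)^{2} + 177324 = \left(- \frac{2363}{12}\right)^{2} + 177324 = \frac{5583769}{144} + 177324 = \frac{31118425}{144}$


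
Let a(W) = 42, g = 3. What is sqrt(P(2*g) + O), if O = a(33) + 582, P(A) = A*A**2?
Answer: 2*sqrt(210) ≈ 28.983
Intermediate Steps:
P(A) = A**3
O = 624 (O = 42 + 582 = 624)
sqrt(P(2*g) + O) = sqrt((2*3)**3 + 624) = sqrt(6**3 + 624) = sqrt(216 + 624) = sqrt(840) = 2*sqrt(210)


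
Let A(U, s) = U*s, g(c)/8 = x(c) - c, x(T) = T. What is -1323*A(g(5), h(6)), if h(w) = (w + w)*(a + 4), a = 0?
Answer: 0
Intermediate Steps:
h(w) = 8*w (h(w) = (w + w)*(0 + 4) = (2*w)*4 = 8*w)
g(c) = 0 (g(c) = 8*(c - c) = 8*0 = 0)
-1323*A(g(5), h(6)) = -0*8*6 = -0*48 = -1323*0 = 0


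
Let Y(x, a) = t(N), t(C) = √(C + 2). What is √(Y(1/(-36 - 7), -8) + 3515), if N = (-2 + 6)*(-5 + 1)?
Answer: √(3515 + I*√14) ≈ 59.287 + 0.0316*I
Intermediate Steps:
N = -16 (N = 4*(-4) = -16)
t(C) = √(2 + C)
Y(x, a) = I*√14 (Y(x, a) = √(2 - 16) = √(-14) = I*√14)
√(Y(1/(-36 - 7), -8) + 3515) = √(I*√14 + 3515) = √(3515 + I*√14)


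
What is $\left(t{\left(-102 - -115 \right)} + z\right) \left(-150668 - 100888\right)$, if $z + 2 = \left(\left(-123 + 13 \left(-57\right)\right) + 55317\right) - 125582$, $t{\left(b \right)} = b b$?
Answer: $17850916872$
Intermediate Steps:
$t{\left(b \right)} = b^{2}$
$z = -71131$ ($z = -2 + \left(\left(\left(-123 + 13 \left(-57\right)\right) + 55317\right) - 125582\right) = -2 + \left(\left(\left(-123 - 741\right) + 55317\right) - 125582\right) = -2 + \left(\left(-864 + 55317\right) - 125582\right) = -2 + \left(54453 - 125582\right) = -2 - 71129 = -71131$)
$\left(t{\left(-102 - -115 \right)} + z\right) \left(-150668 - 100888\right) = \left(\left(-102 - -115\right)^{2} - 71131\right) \left(-150668 - 100888\right) = \left(\left(-102 + 115\right)^{2} - 71131\right) \left(-251556\right) = \left(13^{2} - 71131\right) \left(-251556\right) = \left(169 - 71131\right) \left(-251556\right) = \left(-70962\right) \left(-251556\right) = 17850916872$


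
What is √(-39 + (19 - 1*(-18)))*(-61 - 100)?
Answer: -161*I*√2 ≈ -227.69*I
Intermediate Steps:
√(-39 + (19 - 1*(-18)))*(-61 - 100) = √(-39 + (19 + 18))*(-161) = √(-39 + 37)*(-161) = √(-2)*(-161) = (I*√2)*(-161) = -161*I*√2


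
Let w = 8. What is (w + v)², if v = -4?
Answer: 16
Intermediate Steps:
(w + v)² = (8 - 4)² = 4² = 16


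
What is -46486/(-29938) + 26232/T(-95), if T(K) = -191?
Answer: -388227395/2859079 ≈ -135.79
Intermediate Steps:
-46486/(-29938) + 26232/T(-95) = -46486/(-29938) + 26232/(-191) = -46486*(-1/29938) + 26232*(-1/191) = 23243/14969 - 26232/191 = -388227395/2859079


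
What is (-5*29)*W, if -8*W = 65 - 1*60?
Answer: 725/8 ≈ 90.625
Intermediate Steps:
W = -5/8 (W = -(65 - 1*60)/8 = -(65 - 60)/8 = -1/8*5 = -5/8 ≈ -0.62500)
(-5*29)*W = -5*29*(-5/8) = -145*(-5/8) = 725/8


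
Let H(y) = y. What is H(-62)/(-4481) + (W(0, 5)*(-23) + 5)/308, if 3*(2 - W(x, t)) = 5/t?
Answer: -97703/1035111 ≈ -0.094389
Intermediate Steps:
W(x, t) = 2 - 5/(3*t)
H(-62)/(-4481) + (W(0, 5)*(-23) + 5)/308 = -62/(-4481) + ((2 - 5/3/5)*(-23) + 5)/308 = -62*(-1/4481) + ((2 - 5/3*1/5)*(-23) + 5)*(1/308) = 62/4481 + ((2 - 1/3)*(-23) + 5)*(1/308) = 62/4481 + ((5/3)*(-23) + 5)*(1/308) = 62/4481 + (-115/3 + 5)*(1/308) = 62/4481 - 100/3*1/308 = 62/4481 - 25/231 = -97703/1035111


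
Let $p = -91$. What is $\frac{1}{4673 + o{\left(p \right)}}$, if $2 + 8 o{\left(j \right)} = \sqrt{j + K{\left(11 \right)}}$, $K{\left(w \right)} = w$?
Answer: $\frac{74764}{349353501} - \frac{8 i \sqrt{5}}{349353501} \approx 0.00021401 - 5.1205 \cdot 10^{-8} i$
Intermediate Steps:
$o{\left(j \right)} = - \frac{1}{4} + \frac{\sqrt{11 + j}}{8}$ ($o{\left(j \right)} = - \frac{1}{4} + \frac{\sqrt{j + 11}}{8} = - \frac{1}{4} + \frac{\sqrt{11 + j}}{8}$)
$\frac{1}{4673 + o{\left(p \right)}} = \frac{1}{4673 - \left(\frac{1}{4} - \frac{\sqrt{11 - 91}}{8}\right)} = \frac{1}{4673 - \left(\frac{1}{4} - \frac{\sqrt{-80}}{8}\right)} = \frac{1}{4673 - \left(\frac{1}{4} - \frac{4 i \sqrt{5}}{8}\right)} = \frac{1}{4673 - \left(\frac{1}{4} - \frac{i \sqrt{5}}{2}\right)} = \frac{1}{\frac{18691}{4} + \frac{i \sqrt{5}}{2}}$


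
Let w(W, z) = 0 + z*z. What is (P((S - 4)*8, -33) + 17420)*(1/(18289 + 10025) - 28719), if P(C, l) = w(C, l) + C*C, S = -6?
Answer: -6751582498795/9438 ≈ -7.1536e+8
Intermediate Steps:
w(W, z) = z² (w(W, z) = 0 + z² = z²)
P(C, l) = C² + l² (P(C, l) = l² + C*C = l² + C² = C² + l²)
(P((S - 4)*8, -33) + 17420)*(1/(18289 + 10025) - 28719) = ((((-6 - 4)*8)² + (-33)²) + 17420)*(1/(18289 + 10025) - 28719) = (((-10*8)² + 1089) + 17420)*(1/28314 - 28719) = (((-80)² + 1089) + 17420)*(1/28314 - 28719) = ((6400 + 1089) + 17420)*(-813149765/28314) = (7489 + 17420)*(-813149765/28314) = 24909*(-813149765/28314) = -6751582498795/9438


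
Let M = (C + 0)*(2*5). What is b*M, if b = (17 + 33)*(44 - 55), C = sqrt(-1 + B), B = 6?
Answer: -5500*sqrt(5) ≈ -12298.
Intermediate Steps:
C = sqrt(5) (C = sqrt(-1 + 6) = sqrt(5) ≈ 2.2361)
b = -550 (b = 50*(-11) = -550)
M = 10*sqrt(5) (M = (sqrt(5) + 0)*(2*5) = sqrt(5)*10 = 10*sqrt(5) ≈ 22.361)
b*M = -5500*sqrt(5)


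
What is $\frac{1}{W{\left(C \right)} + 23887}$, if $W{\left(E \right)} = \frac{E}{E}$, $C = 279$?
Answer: $\frac{1}{23888} \approx 4.1862 \cdot 10^{-5}$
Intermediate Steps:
$W{\left(E \right)} = 1$
$\frac{1}{W{\left(C \right)} + 23887} = \frac{1}{1 + 23887} = \frac{1}{23888}$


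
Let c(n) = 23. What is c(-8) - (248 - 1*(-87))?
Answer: -312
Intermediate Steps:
c(-8) - (248 - 1*(-87)) = 23 - (248 - 1*(-87)) = 23 - (248 + 87) = 23 - 1*335 = 23 - 335 = -312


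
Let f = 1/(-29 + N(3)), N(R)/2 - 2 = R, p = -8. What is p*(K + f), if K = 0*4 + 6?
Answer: -904/19 ≈ -47.579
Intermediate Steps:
N(R) = 4 + 2*R
K = 6 (K = 0 + 6 = 6)
f = -1/19 (f = 1/(-29 + (4 + 2*3)) = 1/(-29 + (4 + 6)) = 1/(-29 + 10) = 1/(-19) = -1/19 ≈ -0.052632)
p*(K + f) = -8*(6 - 1/19) = -8*113/19 = -904/19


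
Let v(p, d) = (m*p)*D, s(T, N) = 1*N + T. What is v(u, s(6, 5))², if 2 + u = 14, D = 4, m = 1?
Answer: 2304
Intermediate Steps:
u = 12 (u = -2 + 14 = 12)
s(T, N) = N + T
v(p, d) = 4*p (v(p, d) = (1*p)*4 = p*4 = 4*p)
v(u, s(6, 5))² = (4*12)² = 48² = 2304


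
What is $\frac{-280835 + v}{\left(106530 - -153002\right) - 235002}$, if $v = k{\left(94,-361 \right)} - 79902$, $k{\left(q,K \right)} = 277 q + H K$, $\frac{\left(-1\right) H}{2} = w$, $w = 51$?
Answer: $- \frac{297877}{24530} \approx -12.143$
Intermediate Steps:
$H = -102$ ($H = \left(-2\right) 51 = -102$)
$k{\left(q,K \right)} = - 102 K + 277 q$ ($k{\left(q,K \right)} = 277 q - 102 K = - 102 K + 277 q$)
$v = -17042$ ($v = \left(\left(-102\right) \left(-361\right) + 277 \cdot 94\right) - 79902 = \left(36822 + 26038\right) - 79902 = 62860 - 79902 = -17042$)
$\frac{-280835 + v}{\left(106530 - -153002\right) - 235002} = \frac{-280835 - 17042}{\left(106530 - -153002\right) - 235002} = - \frac{297877}{\left(106530 + 153002\right) - 235002} = - \frac{297877}{259532 - 235002} = - \frac{297877}{24530}$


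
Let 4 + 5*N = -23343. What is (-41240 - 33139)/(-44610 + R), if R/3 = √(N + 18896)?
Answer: 1843359550/1105513367 + 24793*√355665/1105513367 ≈ 1.6808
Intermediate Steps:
N = -23347/5 (N = -⅘ + (⅕)*(-23343) = -⅘ - 23343/5 = -23347/5 ≈ -4669.4)
R = 3*√355665/5 (R = 3*√(-23347/5 + 18896) = 3*√(71133/5) = 3*(√355665/5) = 3*√355665/5 ≈ 357.83)
(-41240 - 33139)/(-44610 + R) = (-41240 - 33139)/(-44610 + 3*√355665/5) = -74379/(-44610 + 3*√355665/5)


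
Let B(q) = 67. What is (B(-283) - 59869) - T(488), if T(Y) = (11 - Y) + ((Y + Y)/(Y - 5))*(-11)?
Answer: -28643239/483 ≈ -59303.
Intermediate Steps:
T(Y) = 11 - Y - 22*Y/(-5 + Y) (T(Y) = (11 - Y) + ((2*Y)/(-5 + Y))*(-11) = (11 - Y) + (2*Y/(-5 + Y))*(-11) = (11 - Y) - 22*Y/(-5 + Y) = 11 - Y - 22*Y/(-5 + Y))
(B(-283) - 59869) - T(488) = (67 - 59869) - (-55 - 1*488² - 6*488)/(-5 + 488) = -59802 - (-55 - 1*238144 - 2928)/483 = -59802 - (-55 - 238144 - 2928)/483 = -59802 - (-241127)/483 = -59802 - 1*(-241127/483) = -59802 + 241127/483 = -28643239/483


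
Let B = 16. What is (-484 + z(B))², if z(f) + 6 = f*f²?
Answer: 13003236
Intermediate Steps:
z(f) = -6 + f³ (z(f) = -6 + f*f² = -6 + f³)
(-484 + z(B))² = (-484 + (-6 + 16³))² = (-484 + (-6 + 4096))² = (-484 + 4090)² = 3606² = 13003236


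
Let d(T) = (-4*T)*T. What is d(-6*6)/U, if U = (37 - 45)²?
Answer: -81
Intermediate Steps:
d(T) = -4*T²
U = 64 (U = (-8)² = 64)
d(-6*6)/U = -4*(-6*6)²/64 = -4*(-36)²*(1/64) = -4*1296*(1/64) = -5184*1/64 = -81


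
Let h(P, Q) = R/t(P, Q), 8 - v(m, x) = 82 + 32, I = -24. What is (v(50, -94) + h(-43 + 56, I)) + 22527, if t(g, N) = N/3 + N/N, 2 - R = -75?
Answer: 22410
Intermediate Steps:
R = 77 (R = 2 - 1*(-75) = 2 + 75 = 77)
t(g, N) = 1 + N/3 (t(g, N) = N*(1/3) + 1 = N/3 + 1 = 1 + N/3)
v(m, x) = -106 (v(m, x) = 8 - (82 + 32) = 8 - 1*114 = 8 - 114 = -106)
h(P, Q) = 77/(1 + Q/3)
(v(50, -94) + h(-43 + 56, I)) + 22527 = (-106 + 231/(3 - 24)) + 22527 = (-106 + 231/(-21)) + 22527 = (-106 + 231*(-1/21)) + 22527 = (-106 - 11) + 22527 = -117 + 22527 = 22410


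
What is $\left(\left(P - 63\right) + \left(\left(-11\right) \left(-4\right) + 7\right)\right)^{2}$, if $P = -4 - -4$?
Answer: $144$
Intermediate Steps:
$P = 0$ ($P = -4 + 4 = 0$)
$\left(\left(P - 63\right) + \left(\left(-11\right) \left(-4\right) + 7\right)\right)^{2} = \left(\left(0 - 63\right) + \left(\left(-11\right) \left(-4\right) + 7\right)\right)^{2} = \left(\left(0 - 63\right) + \left(44 + 7\right)\right)^{2} = \left(-63 + 51\right)^{2} = \left(-12\right)^{2} = 144$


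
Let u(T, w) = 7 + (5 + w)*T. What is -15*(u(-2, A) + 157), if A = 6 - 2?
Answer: -2190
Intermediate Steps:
A = 4
u(T, w) = 7 + T*(5 + w)
-15*(u(-2, A) + 157) = -15*((7 + 5*(-2) - 2*4) + 157) = -15*((7 - 10 - 8) + 157) = -15*(-11 + 157) = -15*146 = -2190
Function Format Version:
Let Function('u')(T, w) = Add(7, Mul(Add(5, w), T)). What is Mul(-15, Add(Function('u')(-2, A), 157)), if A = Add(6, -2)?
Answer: -2190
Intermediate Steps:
A = 4
Function('u')(T, w) = Add(7, Mul(T, Add(5, w)))
Mul(-15, Add(Function('u')(-2, A), 157)) = Mul(-15, Add(Add(7, Mul(5, -2), Mul(-2, 4)), 157)) = Mul(-15, Add(Add(7, -10, -8), 157)) = Mul(-15, Add(-11, 157)) = Mul(-15, 146) = -2190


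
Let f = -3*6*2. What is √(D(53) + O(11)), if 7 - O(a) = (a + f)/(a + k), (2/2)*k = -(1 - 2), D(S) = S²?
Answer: √101451/6 ≈ 53.086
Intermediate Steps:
k = 1 (k = -(1 - 2) = -1*(-1) = 1)
f = -36 (f = -18*2 = -36)
O(a) = 7 - (-36 + a)/(1 + a) (O(a) = 7 - (a - 36)/(a + 1) = 7 - (-36 + a)/(1 + a))
√(D(53) + O(11)) = √(53² + (43 + 6*11)/(1 + 11)) = √(2809 + (43 + 66)/12) = √(2809 + (1/12)*109) = √(2809 + 109/12) = √(33817/12) = √101451/6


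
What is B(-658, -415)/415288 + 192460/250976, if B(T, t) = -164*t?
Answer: 131804015/141613208 ≈ 0.93073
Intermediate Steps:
B(-658, -415)/415288 + 192460/250976 = -164*(-415)/415288 + 192460/250976 = 68060*(1/415288) + 192460*(1/250976) = 17015/103822 + 48115/62744 = 131804015/141613208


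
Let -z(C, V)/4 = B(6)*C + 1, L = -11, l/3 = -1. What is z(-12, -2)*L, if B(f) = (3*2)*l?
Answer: 9548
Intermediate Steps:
l = -3 (l = 3*(-1) = -3)
B(f) = -18 (B(f) = (3*2)*(-3) = 6*(-3) = -18)
z(C, V) = -4 + 72*C (z(C, V) = -4*(-18*C + 1) = -4*(1 - 18*C) = -4 + 72*C)
z(-12, -2)*L = (-4 + 72*(-12))*(-11) = (-4 - 864)*(-11) = -868*(-11) = 9548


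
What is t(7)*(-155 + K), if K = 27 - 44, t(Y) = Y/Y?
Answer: -172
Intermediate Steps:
t(Y) = 1
K = -17
t(7)*(-155 + K) = 1*(-155 - 17) = 1*(-172) = -172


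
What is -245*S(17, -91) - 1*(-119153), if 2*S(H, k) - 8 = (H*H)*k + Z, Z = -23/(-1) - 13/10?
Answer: 13348569/4 ≈ 3.3371e+6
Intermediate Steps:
Z = 217/10 (Z = -23*(-1) - 13*1/10 = 23 - 13/10 = 217/10 ≈ 21.700)
S(H, k) = 297/20 + k*H**2/2 (S(H, k) = 4 + ((H*H)*k + 217/10)/2 = 4 + (H**2*k + 217/10)/2 = 4 + (k*H**2 + 217/10)/2 = 4 + (217/10 + k*H**2)/2 = 4 + (217/20 + k*H**2/2) = 297/20 + k*H**2/2)
-245*S(17, -91) - 1*(-119153) = -245*(297/20 + (1/2)*(-91)*17**2) - 1*(-119153) = -245*(297/20 + (1/2)*(-91)*289) + 119153 = -245*(297/20 - 26299/2) + 119153 = -245*(-262693/20) + 119153 = 12871957/4 + 119153 = 13348569/4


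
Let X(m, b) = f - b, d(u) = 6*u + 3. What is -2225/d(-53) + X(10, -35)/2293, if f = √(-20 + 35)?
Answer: 1022590/144459 + √15/2293 ≈ 7.0804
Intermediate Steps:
d(u) = 3 + 6*u
f = √15 ≈ 3.8730
X(m, b) = √15 - b
-2225/d(-53) + X(10, -35)/2293 = -2225/(3 + 6*(-53)) + (√15 - 1*(-35))/2293 = -2225/(3 - 318) + (√15 + 35)*(1/2293) = -2225/(-315) + (35 + √15)*(1/2293) = -2225*(-1/315) + (35/2293 + √15/2293) = 445/63 + (35/2293 + √15/2293) = 1022590/144459 + √15/2293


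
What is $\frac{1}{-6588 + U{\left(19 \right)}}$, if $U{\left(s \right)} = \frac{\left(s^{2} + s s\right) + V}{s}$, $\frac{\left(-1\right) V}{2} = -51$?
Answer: $- \frac{19}{124348} \approx -0.0001528$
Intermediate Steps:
$V = 102$ ($V = \left(-2\right) \left(-51\right) = 102$)
$U{\left(s \right)} = \frac{102 + 2 s^{2}}{s}$ ($U{\left(s \right)} = \frac{\left(s^{2} + s s\right) + 102}{s} = \frac{\left(s^{2} + s^{2}\right) + 102}{s} = \frac{2 s^{2} + 102}{s} = \frac{102 + 2 s^{2}}{s}$)
$\frac{1}{-6588 + U{\left(19 \right)}} = \frac{1}{-6588 + \left(2 \cdot 19 + \frac{102}{19}\right)} = \frac{1}{-6588 + \left(38 + 102 \cdot \frac{1}{19}\right)} = \frac{1}{-6588 + \left(38 + \frac{102}{19}\right)} = \frac{1}{-6588 + \frac{824}{19}} = \frac{1}{- \frac{124348}{19}} = - \frac{19}{124348}$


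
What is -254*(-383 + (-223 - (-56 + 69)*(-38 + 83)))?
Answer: 302514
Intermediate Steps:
-254*(-383 + (-223 - (-56 + 69)*(-38 + 83))) = -254*(-383 + (-223 - 13*45)) = -254*(-383 + (-223 - 1*585)) = -254*(-383 + (-223 - 585)) = -254*(-383 - 808) = -254*(-1191) = 302514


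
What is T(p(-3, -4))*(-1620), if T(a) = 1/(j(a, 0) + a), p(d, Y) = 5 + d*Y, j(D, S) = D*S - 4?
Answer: -1620/13 ≈ -124.62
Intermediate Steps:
j(D, S) = -4 + D*S
p(d, Y) = 5 + Y*d
T(a) = 1/(-4 + a) (T(a) = 1/((-4 + a*0) + a) = 1/((-4 + 0) + a) = 1/(-4 + a))
T(p(-3, -4))*(-1620) = -1620/(-4 + (5 - 4*(-3))) = -1620/(-4 + (5 + 12)) = -1620/(-4 + 17) = -1620/13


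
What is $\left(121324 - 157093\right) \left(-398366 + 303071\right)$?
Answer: $3408606855$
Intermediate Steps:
$\left(121324 - 157093\right) \left(-398366 + 303071\right) = \left(-35769\right) \left(-95295\right) = 3408606855$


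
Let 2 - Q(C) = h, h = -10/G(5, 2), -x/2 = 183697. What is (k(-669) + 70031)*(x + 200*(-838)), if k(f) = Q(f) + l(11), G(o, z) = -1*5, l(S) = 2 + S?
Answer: -37473119736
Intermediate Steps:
x = -367394 (x = -2*183697 = -367394)
G(o, z) = -5
h = 2 (h = -10/(-5) = -10*(-⅕) = 2)
Q(C) = 0 (Q(C) = 2 - 1*2 = 2 - 2 = 0)
k(f) = 13 (k(f) = 0 + (2 + 11) = 0 + 13 = 13)
(k(-669) + 70031)*(x + 200*(-838)) = (13 + 70031)*(-367394 + 200*(-838)) = 70044*(-367394 - 167600) = 70044*(-534994) = -37473119736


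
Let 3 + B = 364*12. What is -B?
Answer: -4365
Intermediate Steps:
B = 4365 (B = -3 + 364*12 = -3 + 4368 = 4365)
-B = -1*4365 = -4365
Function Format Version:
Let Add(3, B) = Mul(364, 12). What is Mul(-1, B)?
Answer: -4365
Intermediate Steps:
B = 4365 (B = Add(-3, Mul(364, 12)) = Add(-3, 4368) = 4365)
Mul(-1, B) = Mul(-1, 4365) = -4365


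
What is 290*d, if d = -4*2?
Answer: -2320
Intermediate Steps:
d = -8
290*d = 290*(-8) = -2320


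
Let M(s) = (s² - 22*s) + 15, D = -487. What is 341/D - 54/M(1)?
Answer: 4042/487 ≈ 8.2998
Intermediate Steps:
M(s) = 15 + s² - 22*s
341/D - 54/M(1) = 341/(-487) - 54/(15 + 1² - 22*1) = 341*(-1/487) - 54/(15 + 1 - 22) = -341/487 - 54/(-6) = -341/487 - 54*(-⅙) = -341/487 + 9 = 4042/487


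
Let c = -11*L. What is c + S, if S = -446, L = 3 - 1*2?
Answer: -457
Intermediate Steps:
L = 1 (L = 3 - 2 = 1)
c = -11 (c = -11*1 = -11)
c + S = -11 - 446 = -457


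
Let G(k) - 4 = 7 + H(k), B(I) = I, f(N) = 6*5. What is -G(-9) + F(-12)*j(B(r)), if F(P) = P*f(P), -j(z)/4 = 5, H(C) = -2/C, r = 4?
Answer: 64699/9 ≈ 7188.8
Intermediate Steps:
f(N) = 30
j(z) = -20 (j(z) = -4*5 = -20)
G(k) = 11 - 2/k (G(k) = 4 + (7 - 2/k) = 11 - 2/k)
F(P) = 30*P (F(P) = P*30 = 30*P)
-G(-9) + F(-12)*j(B(r)) = -(11 - 2/(-9)) + (30*(-12))*(-20) = -(11 - 2*(-1/9)) - 360*(-20) = -(11 + 2/9) + 7200 = -1*101/9 + 7200 = -101/9 + 7200 = 64699/9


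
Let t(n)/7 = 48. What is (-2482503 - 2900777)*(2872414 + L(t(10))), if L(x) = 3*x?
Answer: -15468435184160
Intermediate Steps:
t(n) = 336 (t(n) = 7*48 = 336)
(-2482503 - 2900777)*(2872414 + L(t(10))) = (-2482503 - 2900777)*(2872414 + 3*336) = -5383280*(2872414 + 1008) = -5383280*2873422 = -15468435184160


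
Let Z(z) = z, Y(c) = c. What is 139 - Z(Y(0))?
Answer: 139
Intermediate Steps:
139 - Z(Y(0)) = 139 - 1*0 = 139 + 0 = 139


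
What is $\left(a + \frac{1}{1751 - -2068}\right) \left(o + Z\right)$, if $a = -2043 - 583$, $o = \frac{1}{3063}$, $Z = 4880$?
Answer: $- \frac{149903296924613}{11697597} \approx -1.2815 \cdot 10^{7}$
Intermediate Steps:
$o = \frac{1}{3063} \approx 0.00032648$
$a = -2626$
$\left(a + \frac{1}{1751 - -2068}\right) \left(o + Z\right) = \left(-2626 + \frac{1}{1751 - -2068}\right) \left(\frac{1}{3063} + 4880\right) = \left(-2626 + \frac{1}{1751 + 2068}\right) \frac{14947441}{3063} = \left(-2626 + \frac{1}{3819}\right) \frac{14947441}{3063} = \left(- \frac{10028693}{3819}\right) \frac{14947441}{3063} = - \frac{149903296924613}{11697597}$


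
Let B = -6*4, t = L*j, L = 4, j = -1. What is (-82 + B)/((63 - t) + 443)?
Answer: -53/255 ≈ -0.20784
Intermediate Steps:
t = -4 (t = 4*(-1) = -4)
B = -24
(-82 + B)/((63 - t) + 443) = (-82 - 24)/((63 - 1*(-4)) + 443) = -106/((63 + 4) + 443) = -106/(67 + 443) = -106/510 = -106*1/510 = -53/255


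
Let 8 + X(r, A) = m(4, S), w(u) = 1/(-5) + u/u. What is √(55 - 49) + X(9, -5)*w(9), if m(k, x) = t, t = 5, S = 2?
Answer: -12/5 + √6 ≈ 0.049490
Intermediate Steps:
m(k, x) = 5
w(u) = ⅘ (w(u) = 1*(-⅕) + 1 = -⅕ + 1 = ⅘)
X(r, A) = -3 (X(r, A) = -8 + 5 = -3)
√(55 - 49) + X(9, -5)*w(9) = √(55 - 49) - 3*⅘ = √6 - 12/5 = -12/5 + √6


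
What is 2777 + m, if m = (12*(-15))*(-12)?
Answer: 4937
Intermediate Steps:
m = 2160 (m = -180*(-12) = 2160)
2777 + m = 2777 + 2160 = 4937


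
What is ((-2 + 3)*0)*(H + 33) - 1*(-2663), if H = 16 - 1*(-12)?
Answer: 2663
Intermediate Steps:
H = 28 (H = 16 + 12 = 28)
((-2 + 3)*0)*(H + 33) - 1*(-2663) = ((-2 + 3)*0)*(28 + 33) - 1*(-2663) = (1*0)*61 + 2663 = 0*61 + 2663 = 0 + 2663 = 2663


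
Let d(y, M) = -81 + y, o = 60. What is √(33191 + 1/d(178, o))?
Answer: 2*√78073554/97 ≈ 182.18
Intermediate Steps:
√(33191 + 1/d(178, o)) = √(33191 + 1/(-81 + 178)) = √(33191 + 1/97) = √(3219528/97) = 2*√78073554/97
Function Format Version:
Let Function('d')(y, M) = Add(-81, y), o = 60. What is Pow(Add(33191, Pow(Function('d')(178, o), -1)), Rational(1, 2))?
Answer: Mul(Rational(2, 97), Pow(78073554, Rational(1, 2))) ≈ 182.18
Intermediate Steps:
Pow(Add(33191, Pow(Function('d')(178, o), -1)), Rational(1, 2)) = Pow(Add(33191, Pow(Add(-81, 178), -1)), Rational(1, 2)) = Pow(Add(33191, Pow(97, -1)), Rational(1, 2)) = Pow(Add(33191, Rational(1, 97)), Rational(1, 2)) = Pow(Rational(3219528, 97), Rational(1, 2)) = Mul(Rational(2, 97), Pow(78073554, Rational(1, 2)))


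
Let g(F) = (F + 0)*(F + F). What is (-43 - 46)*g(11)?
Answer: -21538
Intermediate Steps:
g(F) = 2*F² (g(F) = F*(2*F) = 2*F²)
(-43 - 46)*g(11) = (-43 - 46)*(2*11²) = -178*121 = -89*242 = -21538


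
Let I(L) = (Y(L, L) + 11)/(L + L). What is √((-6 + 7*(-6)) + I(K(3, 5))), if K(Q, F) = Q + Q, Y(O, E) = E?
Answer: I*√1677/6 ≈ 6.8252*I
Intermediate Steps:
K(Q, F) = 2*Q
I(L) = (11 + L)/(2*L) (I(L) = (L + 11)/(L + L) = (11 + L)/((2*L)) = (11 + L)*(1/(2*L)) = (11 + L)/(2*L))
√((-6 + 7*(-6)) + I(K(3, 5))) = √((-6 + 7*(-6)) + (11 + 2*3)/(2*((2*3)))) = √((-6 - 42) + (½)*(11 + 6)/6) = √(-48 + (½)*(⅙)*17) = √(-48 + 17/12) = √(-559/12) = I*√1677/6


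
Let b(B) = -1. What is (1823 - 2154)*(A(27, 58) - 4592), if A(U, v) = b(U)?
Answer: 1520283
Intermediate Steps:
A(U, v) = -1
(1823 - 2154)*(A(27, 58) - 4592) = (1823 - 2154)*(-1 - 4592) = -331*(-4593) = 1520283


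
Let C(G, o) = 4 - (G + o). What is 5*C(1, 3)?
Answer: 0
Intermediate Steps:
C(G, o) = 4 - G - o (C(G, o) = 4 + (-G - o) = 4 - G - o)
5*C(1, 3) = 5*(4 - 1*1 - 1*3) = 5*(4 - 1 - 3) = 5*0 = 0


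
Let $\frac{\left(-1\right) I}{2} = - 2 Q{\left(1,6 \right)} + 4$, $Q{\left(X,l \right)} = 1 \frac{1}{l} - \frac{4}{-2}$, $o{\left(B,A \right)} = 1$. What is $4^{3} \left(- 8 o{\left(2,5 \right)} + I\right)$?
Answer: $- \frac{1408}{3} \approx -469.33$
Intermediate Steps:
$Q{\left(X,l \right)} = 2 + \frac{1}{l}$ ($Q{\left(X,l \right)} = \frac{1}{l} - -2 = \frac{1}{l} + 2 = 2 + \frac{1}{l}$)
$I = \frac{2}{3}$ ($I = - 2 \left(- 2 \left(2 + \frac{1}{6}\right) + 4\right) = - 2 \left(\left(-2\right) \frac{13}{6} + 4\right) = - 2 \left(- \frac{13}{3} + 4\right) = \left(-2\right) \left(- \frac{1}{3}\right) = \frac{2}{3} \approx 0.66667$)
$4^{3} \left(- 8 o{\left(2,5 \right)} + I\right) = 4^{3} \left(\left(-8\right) 1 + \frac{2}{3}\right) = 64 \left(-8 + \frac{2}{3}\right) = 64 \left(- \frac{22}{3}\right) = - \frac{1408}{3}$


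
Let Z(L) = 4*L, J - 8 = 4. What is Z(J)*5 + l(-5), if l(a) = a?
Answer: 235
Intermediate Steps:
J = 12 (J = 8 + 4 = 12)
Z(J)*5 + l(-5) = (4*12)*5 - 5 = 48*5 - 5 = 240 - 5 = 235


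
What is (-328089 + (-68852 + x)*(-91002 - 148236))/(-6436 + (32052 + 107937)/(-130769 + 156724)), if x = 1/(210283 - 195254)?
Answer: -6425237569417724175/2508436150339 ≈ -2.5615e+6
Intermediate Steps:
x = 1/15029 ≈ 6.6538e-5
(-328089 + (-68852 + x)*(-91002 - 148236))/(-6436 + (32052 + 107937)/(-130769 + 156724)) = (-328089 + (-68852 + 1/15029)*(-91002 - 148236))/(-6436 + (32052 + 107937)/(-130769 + 156724)) = (-328089 - 1034776707/15029*(-239238))/(-6436 + 139989/25955) = (-328089 + 247557909829266/15029)/(-6436 + 139989*(1/25955)) = 247552978979685/(15029*(-6436 + 139989/25955)) = 247552978979685/(15029*(-166906391/25955)) = (247552978979685/15029)*(-25955/166906391) = -6425237569417724175/2508436150339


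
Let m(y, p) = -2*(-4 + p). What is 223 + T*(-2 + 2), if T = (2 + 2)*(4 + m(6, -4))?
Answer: 223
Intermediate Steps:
m(y, p) = 8 - 2*p
T = 80 (T = (2 + 2)*(4 + (8 - 2*(-4))) = 4*(4 + (8 + 8)) = 4*(4 + 16) = 4*20 = 80)
223 + T*(-2 + 2) = 223 + 80*(-2 + 2) = 223 + 80*0 = 223 + 0 = 223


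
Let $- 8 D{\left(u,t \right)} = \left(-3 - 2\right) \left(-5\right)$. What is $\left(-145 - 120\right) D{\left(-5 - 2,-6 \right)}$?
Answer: $\frac{6625}{8} \approx 828.13$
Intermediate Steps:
$D{\left(u,t \right)} = - \frac{25}{8}$ ($D{\left(u,t \right)} = - \frac{\left(-3 - 2\right) \left(-5\right)}{8} = - \frac{\left(-5\right) \left(-5\right)}{8} = \left(- \frac{1}{8}\right) 25 = - \frac{25}{8}$)
$\left(-145 - 120\right) D{\left(-5 - 2,-6 \right)} = \left(-145 - 120\right) \left(- \frac{25}{8}\right) = \left(-265\right) \left(- \frac{25}{8}\right) = \frac{6625}{8}$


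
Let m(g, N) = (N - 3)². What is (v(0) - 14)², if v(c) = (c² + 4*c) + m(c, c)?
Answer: 25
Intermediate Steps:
m(g, N) = (-3 + N)²
v(c) = c² + (-3 + c)² + 4*c (v(c) = (c² + 4*c) + (-3 + c)² = c² + (-3 + c)² + 4*c)
(v(0) - 14)² = ((9 - 2*0 + 2*0²) - 14)² = ((9 + 0 + 2*0) - 14)² = ((9 + 0 + 0) - 14)² = (9 - 14)² = (-5)² = 25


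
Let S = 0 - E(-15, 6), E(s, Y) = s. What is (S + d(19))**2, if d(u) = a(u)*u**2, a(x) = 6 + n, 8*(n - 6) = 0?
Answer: 18896409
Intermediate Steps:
n = 6 (n = 6 + (1/8)*0 = 6 + 0 = 6)
a(x) = 12 (a(x) = 6 + 6 = 12)
S = 15 (S = 0 - 1*(-15) = 0 + 15 = 15)
d(u) = 12*u**2
(S + d(19))**2 = (15 + 12*19**2)**2 = (15 + 12*361)**2 = (15 + 4332)**2 = 4347**2 = 18896409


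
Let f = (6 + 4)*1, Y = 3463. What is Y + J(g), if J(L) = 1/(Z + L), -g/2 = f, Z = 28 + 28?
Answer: 124669/36 ≈ 3463.0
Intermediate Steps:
Z = 56
f = 10 (f = 10*1 = 10)
g = -20 (g = -2*10 = -20)
J(L) = 1/(56 + L)
Y + J(g) = 3463 + 1/(56 - 20) = 3463 + 1/36 = 124669/36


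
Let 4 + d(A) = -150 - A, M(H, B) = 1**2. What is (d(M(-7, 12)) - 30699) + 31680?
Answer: 826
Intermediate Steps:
M(H, B) = 1
d(A) = -154 - A (d(A) = -4 + (-150 - A) = -154 - A)
(d(M(-7, 12)) - 30699) + 31680 = ((-154 - 1*1) - 30699) + 31680 = ((-154 - 1) - 30699) + 31680 = (-155 - 30699) + 31680 = -30854 + 31680 = 826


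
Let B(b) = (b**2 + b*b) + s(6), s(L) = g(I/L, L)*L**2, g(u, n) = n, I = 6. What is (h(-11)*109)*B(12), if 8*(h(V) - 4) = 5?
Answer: 254079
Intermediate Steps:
h(V) = 37/8 (h(V) = 4 + (1/8)*5 = 4 + 5/8 = 37/8)
s(L) = L**3 (s(L) = L*L**2 = L**3)
B(b) = 216 + 2*b**2 (B(b) = (b**2 + b*b) + 6**3 = (b**2 + b**2) + 216 = 2*b**2 + 216 = 216 + 2*b**2)
(h(-11)*109)*B(12) = ((37/8)*109)*(216 + 2*12**2) = 4033*(216 + 2*144)/8 = 4033*(216 + 288)/8 = (4033/8)*504 = 254079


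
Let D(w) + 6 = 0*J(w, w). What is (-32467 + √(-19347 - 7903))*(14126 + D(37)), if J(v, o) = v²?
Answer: -458434040 + 70600*I*√1090 ≈ -4.5843e+8 + 2.3309e+6*I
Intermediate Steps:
D(w) = -6 (D(w) = -6 + 0*w² = -6 + 0 = -6)
(-32467 + √(-19347 - 7903))*(14126 + D(37)) = (-32467 + √(-19347 - 7903))*(14126 - 6) = (-32467 + √(-27250))*14120 = (-32467 + 5*I*√1090)*14120 = -458434040 + 70600*I*√1090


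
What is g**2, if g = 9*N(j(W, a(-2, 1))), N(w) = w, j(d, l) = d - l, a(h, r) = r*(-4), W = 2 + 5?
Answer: 9801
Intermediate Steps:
W = 7
a(h, r) = -4*r
g = 99 (g = 9*(7 - (-4)) = 9*(7 - 1*(-4)) = 9*(7 + 4) = 9*11 = 99)
g**2 = 99**2 = 9801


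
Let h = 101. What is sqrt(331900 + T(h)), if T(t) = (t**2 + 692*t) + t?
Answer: sqrt(412094) ≈ 641.95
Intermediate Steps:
T(t) = t**2 + 693*t
sqrt(331900 + T(h)) = sqrt(331900 + 101*(693 + 101)) = sqrt(331900 + 101*794) = sqrt(331900 + 80194) = sqrt(412094)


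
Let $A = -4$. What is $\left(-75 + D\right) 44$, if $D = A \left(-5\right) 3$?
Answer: $-660$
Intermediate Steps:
$D = 60$ ($D = \left(-4\right) \left(-5\right) 3 = 20 \cdot 3 = 60$)
$\left(-75 + D\right) 44 = \left(-75 + 60\right) 44 = \left(-15\right) 44 = -660$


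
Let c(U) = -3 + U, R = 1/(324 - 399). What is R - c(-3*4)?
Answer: 1124/75 ≈ 14.987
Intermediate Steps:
R = -1/75 (R = 1/(-75) = -1/75 ≈ -0.013333)
R - c(-3*4) = -1/75 - (-3 - 3*4) = -1/75 - (-3 - 12) = -1/75 - 1*(-15) = -1/75 + 15 = 1124/75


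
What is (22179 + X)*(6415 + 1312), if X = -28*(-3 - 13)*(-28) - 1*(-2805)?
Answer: 96123880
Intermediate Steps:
X = -9739 (X = -28*(-16)*(-28) + 2805 = 448*(-28) + 2805 = -12544 + 2805 = -9739)
(22179 + X)*(6415 + 1312) = (22179 - 9739)*(6415 + 1312) = 12440*7727 = 96123880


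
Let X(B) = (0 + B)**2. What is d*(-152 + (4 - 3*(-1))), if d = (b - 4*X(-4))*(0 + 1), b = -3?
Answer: 9715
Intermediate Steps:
X(B) = B**2
d = -67 (d = (-3 - 4*(-4)**2)*(0 + 1) = (-3 - 4*16)*1 = (-3 - 64)*1 = -67*1 = -67)
d*(-152 + (4 - 3*(-1))) = -67*(-152 + (4 - 3*(-1))) = -67*(-152 + (4 + 3)) = -67*(-152 + 7) = -67*(-145) = 9715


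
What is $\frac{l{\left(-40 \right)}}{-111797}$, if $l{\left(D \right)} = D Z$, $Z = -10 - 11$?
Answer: $- \frac{120}{15971} \approx -0.0075136$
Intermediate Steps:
$Z = -21$ ($Z = -10 - 11 = -21$)
$l{\left(D \right)} = - 21 D$ ($l{\left(D \right)} = D \left(-21\right) = - 21 D$)
$\frac{l{\left(-40 \right)}}{-111797} = \frac{\left(-21\right) \left(-40\right)}{-111797} = 840 \left(- \frac{1}{111797}\right) = - \frac{120}{15971}$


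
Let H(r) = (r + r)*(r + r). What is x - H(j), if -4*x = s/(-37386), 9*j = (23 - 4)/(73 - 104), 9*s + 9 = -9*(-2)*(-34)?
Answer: -793235/41722776 ≈ -0.019012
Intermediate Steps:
s = -69 (s = -1 + (-9*(-2)*(-34))/9 = -1 + (18*(-34))/9 = -1 + (⅑)*(-612) = -1 - 68 = -69)
j = -19/279 (j = ((23 - 4)/(73 - 104))/9 = (19/(-31))/9 = (19*(-1/31))/9 = (⅑)*(-19/31) = -19/279 ≈ -0.068100)
x = -23/49848 (x = -(-69)/(4*(-37386)) = -(-69)*(-1)/(4*37386) = -¼*23/12462 = -23/49848 ≈ -0.00046140)
H(r) = 4*r² (H(r) = (2*r)*(2*r) = 4*r²)
x - H(j) = -23/49848 - 4*(-19/279)² = -23/49848 - 4*361/77841 = -23/49848 - 1*1444/77841 = -23/49848 - 1444/77841 = -793235/41722776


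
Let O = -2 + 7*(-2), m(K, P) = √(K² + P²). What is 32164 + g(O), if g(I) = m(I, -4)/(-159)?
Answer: 32164 - 4*√17/159 ≈ 32164.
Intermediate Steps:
O = -16 (O = -2 - 14 = -16)
g(I) = -√(16 + I²)/159 (g(I) = √(I² + (-4)²)/(-159) = √(I² + 16)*(-1/159) = √(16 + I²)*(-1/159) = -√(16 + I²)/159)
32164 + g(O) = 32164 - √(16 + (-16)²)/159 = 32164 - √(16 + 256)/159 = 32164 - 4*√17/159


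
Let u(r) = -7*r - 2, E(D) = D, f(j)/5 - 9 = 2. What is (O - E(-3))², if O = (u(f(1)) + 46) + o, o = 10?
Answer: 107584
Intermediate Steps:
f(j) = 55 (f(j) = 45 + 5*2 = 45 + 10 = 55)
u(r) = -2 - 7*r
O = -331 (O = ((-2 - 7*55) + 46) + 10 = ((-2 - 385) + 46) + 10 = (-387 + 46) + 10 = -341 + 10 = -331)
(O - E(-3))² = (-331 - 1*(-3))² = (-331 + 3)² = (-328)² = 107584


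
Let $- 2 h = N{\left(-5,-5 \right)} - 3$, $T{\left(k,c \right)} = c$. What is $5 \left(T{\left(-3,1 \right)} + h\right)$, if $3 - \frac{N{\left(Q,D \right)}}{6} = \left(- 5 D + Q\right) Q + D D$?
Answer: $- \frac{2315}{2} \approx -1157.5$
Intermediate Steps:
$N{\left(Q,D \right)} = 18 - 6 D^{2} - 6 Q \left(Q - 5 D\right)$ ($N{\left(Q,D \right)} = 18 - 6 \left(\left(- 5 D + Q\right) Q + D D\right) = 18 - 6 \left(\left(Q - 5 D\right) Q + D^{2}\right) = 18 - 6 \left(Q \left(Q - 5 D\right) + D^{2}\right) = 18 - 6 \left(D^{2} + Q \left(Q - 5 D\right)\right) = 18 - \left(6 D^{2} + 6 Q \left(Q - 5 D\right)\right) = 18 - 6 D^{2} - 6 Q \left(Q - 5 D\right)$)
$h = - \frac{465}{2}$ ($h = - \frac{\left(18 - 6 \left(-5\right)^{2} - 6 \left(-5\right)^{2} + 30 \left(-5\right) \left(-5\right)\right) - 3}{2} = - \frac{\left(18 - 150 - 150 + 750\right) - 3}{2} = - \frac{468 - 3}{2} = \left(- \frac{1}{2}\right) 465 = - \frac{465}{2} \approx -232.5$)
$5 \left(T{\left(-3,1 \right)} + h\right) = 5 \left(1 - \frac{465}{2}\right) = 5 \left(- \frac{463}{2}\right) = - \frac{2315}{2}$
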